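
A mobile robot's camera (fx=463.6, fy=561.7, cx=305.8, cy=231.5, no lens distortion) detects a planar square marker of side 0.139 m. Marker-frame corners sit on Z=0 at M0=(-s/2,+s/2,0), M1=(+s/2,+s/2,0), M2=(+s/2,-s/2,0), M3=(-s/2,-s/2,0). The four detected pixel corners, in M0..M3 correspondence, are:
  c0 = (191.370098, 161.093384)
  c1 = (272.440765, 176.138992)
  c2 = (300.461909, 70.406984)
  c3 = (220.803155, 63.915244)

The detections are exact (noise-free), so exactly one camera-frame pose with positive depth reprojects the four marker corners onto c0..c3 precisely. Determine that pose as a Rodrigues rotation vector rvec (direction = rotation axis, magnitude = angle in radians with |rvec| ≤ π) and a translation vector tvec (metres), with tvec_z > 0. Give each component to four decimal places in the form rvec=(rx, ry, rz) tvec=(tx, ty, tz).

rvec=(-0.2824, 0.3759, 0.2353) tvec=(-0.0898, -0.1402, 0.6847)

Intrinsics K: fx=463.6, fy=561.7, cx=305.8, cy=231.5
Marker side s = 0.139 m; corners in marker frame (Z=0):
  M0 = (-0.0695, +0.0695, 0)
  M1 = (+0.0695, +0.0695, 0)
  M2 = (+0.0695, -0.0695, 0)
  M3 = (-0.0695, -0.0695, 0)
Detected image corners:
  c0 = (191.370098, 161.093384) px
  c1 = (272.440765, 176.138992) px
  c2 = (300.461909, 70.406984) px
  c3 = (220.803155, 63.915244) px
Planar DLT: solve 8×8 A·h = b for H (H[2,2]=1):
  H  [+437.31322 -288.30497 +245.00317]
  H  [+9.39643 +689.68846 +116.50901]
  H  [-0.57146 -0.33067 +1.00000]
B = K⁻¹H; ‖b₁‖=1.460566, ‖b₂‖=1.460566; λ = 2/(‖b₁‖+‖b₂‖) = 0.684666, sign → tz>0 ⇒ λ=+0.684666
r₁ = λ·B[:,0] = (+0.90393,+0.17271,-0.39126); r₂ = λ·B[:,1] = (-0.27645,+0.93398,-0.22640)
r₃ = r₁×r₂ = (+0.32633,+0.31281,+0.89200); SVD([r₁ r₂ r₃]) → R = UVᵀ:
  R  [+0.90393 -0.27645 +0.32633]
  R  [+0.17271 +0.93398 +0.31281]
  R  [-0.39126 -0.22640 +0.89200]
t = (-0.08979, -0.14016, +0.68467) m
tr R = 2.729907; θ = arccos((tr R − 1)/2) = 0.525738 rad = 30.123°
axis k = ((R−Rᵀ)₃₂, (R−Rᵀ)₁₃, (R−Rᵀ)₂₁) / (2 sinθ) = (-0.537218, +0.714943, +0.447497)
rvec = θ·k = (-0.282436, +0.375873, +0.235266)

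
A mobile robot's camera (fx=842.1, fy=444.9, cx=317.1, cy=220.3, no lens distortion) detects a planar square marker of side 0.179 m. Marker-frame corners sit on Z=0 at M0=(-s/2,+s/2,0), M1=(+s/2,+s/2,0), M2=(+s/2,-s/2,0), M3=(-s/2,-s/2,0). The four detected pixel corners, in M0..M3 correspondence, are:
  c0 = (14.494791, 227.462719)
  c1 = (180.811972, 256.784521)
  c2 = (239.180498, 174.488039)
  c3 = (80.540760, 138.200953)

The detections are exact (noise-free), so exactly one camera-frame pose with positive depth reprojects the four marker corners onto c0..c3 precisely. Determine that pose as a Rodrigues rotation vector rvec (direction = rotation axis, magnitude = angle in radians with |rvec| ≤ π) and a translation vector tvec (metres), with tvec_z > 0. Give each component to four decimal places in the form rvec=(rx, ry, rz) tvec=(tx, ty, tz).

rvec=(0.0094, -0.4421, 0.3593) tvec=(-0.1904, -0.0403, 0.8686)

Intrinsics K: fx=842.1, fy=444.9, cx=317.1, cy=220.3
Marker side s = 0.179 m; corners in marker frame (Z=0):
  M0 = (-0.0895, +0.0895, 0)
  M1 = (+0.0895, +0.0895, 0)
  M2 = (+0.0895, -0.0895, 0)
  M3 = (-0.0895, -0.0895, 0)
Detected image corners:
  c0 = (14.494791, 227.462719) px
  c1 = (180.811972, 256.784521) px
  c2 = (239.180498, 174.488039) px
  c3 = (80.540760, 138.200953) px
Planar DLT: solve 8×8 A·h = b for H (H[2,2]=1):
  H  [+969.83652 -356.73963 +132.49361]
  H  [+279.78263 +462.67785 +199.64186]
  H  [+0.48375 -0.07877 +1.00000]
B = K⁻¹H; ‖b₁‖=1.151336, ‖b₂‖=1.151336; λ = 2/(‖b₁‖+‖b₂‖) = 0.868556, sign → tz>0 ⇒ λ=+0.868556
r₁ = λ·B[:,0] = (+0.84209,+0.33815,+0.42017); r₂ = λ·B[:,1] = (-0.34219,+0.93714,-0.06841)
r₃ = r₁×r₂ = (-0.41689,-0.08617,+0.90486); SVD([r₁ r₂ r₃]) → R = UVᵀ:
  R  [+0.84209 -0.34219 -0.41689]
  R  [+0.33815 +0.93714 -0.08617]
  R  [+0.42017 -0.06841 +0.90486]
t = (-0.19041, -0.04033, +0.86856) m
tr R = 2.684090; θ = arccos((tr R − 1)/2) = 0.569733 rad = 32.643°
axis k = ((R−Rᵀ)₃₂, (R−Rᵀ)₁₃, (R−Rᵀ)₂₁) / (2 sinθ) = (+0.016457, -0.775905, +0.630635)
rvec = θ·k = (+0.009376, -0.442059, +0.359294)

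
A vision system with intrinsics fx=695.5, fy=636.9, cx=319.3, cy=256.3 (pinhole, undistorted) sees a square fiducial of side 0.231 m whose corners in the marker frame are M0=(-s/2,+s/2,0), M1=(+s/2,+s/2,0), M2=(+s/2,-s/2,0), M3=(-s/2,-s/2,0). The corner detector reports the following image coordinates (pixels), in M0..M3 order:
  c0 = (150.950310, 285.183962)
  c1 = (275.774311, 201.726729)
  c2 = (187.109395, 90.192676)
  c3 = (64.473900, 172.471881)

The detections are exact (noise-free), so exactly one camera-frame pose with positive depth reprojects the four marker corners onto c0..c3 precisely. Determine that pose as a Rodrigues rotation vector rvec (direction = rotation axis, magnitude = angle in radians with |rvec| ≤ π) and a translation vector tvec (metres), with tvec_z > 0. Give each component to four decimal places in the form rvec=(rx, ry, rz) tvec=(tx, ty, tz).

rvec=(-0.0700, 0.0310, -0.6293) tvec=(-0.2261, -0.1140, 1.0472)

Intrinsics K: fx=695.5, fy=636.9, cx=319.3, cy=256.3
Marker side s = 0.231 m; corners in marker frame (Z=0):
  M0 = (-0.1155, +0.1155, 0)
  M1 = (+0.1155, +0.1155, 0)
  M2 = (+0.1155, -0.1155, 0)
  M3 = (-0.1155, -0.1155, 0)
Detected image corners:
  c0 = (150.950310, 285.183962) px
  c1 = (275.774311, 201.726729) px
  c2 = (187.109395, 90.192676) px
  c3 = (64.473900, 172.471881) px
Planar DLT: solve 8×8 A·h = b for H (H[2,2]=1):
  H  [+534.35070 +366.98058 +169.16374]
  H  [-360.08265 +472.00191 +186.96634]
  H  [-0.00729 -0.07141 +1.00000]
B = K⁻¹H; ‖b₁‖=0.954893, ‖b₂‖=0.954893; λ = 2/(‖b₁‖+‖b₂‖) = 1.047238, sign → tz>0 ⇒ λ=+1.047238
r₁ = λ·B[:,0] = (+0.80810,-0.58900,-0.00764); r₂ = λ·B[:,1] = (+0.58691,+0.80619,-0.07478)
r₃ = r₁×r₂ = (+0.05020,+0.05595,+0.99717); SVD([r₁ r₂ r₃]) → R = UVᵀ:
  R  [+0.80810 +0.58691 +0.05020]
  R  [-0.58900 +0.80619 +0.05595]
  R  [-0.00764 -0.07478 +0.99717]
t = (-0.22607, -0.11400, +1.04724) m
tr R = 2.611461; θ = arccos((tr R − 1)/2) = 0.633889 rad = 36.319°
axis k = ((R−Rᵀ)₃₂, (R−Rᵀ)₁₃, (R−Rᵀ)₂₁) / (2 sinθ) = (-0.110361, +0.048830, -0.992691)
rvec = θ·k = (-0.069956, +0.030953, -0.629256)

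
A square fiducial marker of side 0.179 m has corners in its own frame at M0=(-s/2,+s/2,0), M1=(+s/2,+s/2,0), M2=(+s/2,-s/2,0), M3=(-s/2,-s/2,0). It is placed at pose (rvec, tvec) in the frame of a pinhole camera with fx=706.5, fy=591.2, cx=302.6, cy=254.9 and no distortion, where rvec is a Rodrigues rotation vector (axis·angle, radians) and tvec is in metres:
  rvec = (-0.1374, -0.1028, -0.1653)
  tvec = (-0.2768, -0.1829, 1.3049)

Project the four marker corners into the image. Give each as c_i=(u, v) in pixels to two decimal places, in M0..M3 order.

Intrinsics K: fx=706.5, fy=591.2, cx=302.6, cy=254.9
Marker side s = 0.179 m; corners in marker frame (Z=0):
  M0 = (-0.0895, +0.0895, 0)
  M1 = (+0.0895, +0.0895, 0)
  M2 = (+0.0895, -0.0895, 0)
  M3 = (-0.0895, -0.0895, 0)
rvec = (-0.1374, -0.1028, -0.1653), |rvec| = θ = 0.23827 rad = 13.652°
Rodrigues: sinθ=0.23602, 1−cosθ=0.02825; R = I + sinθ·[k]× + (1−cosθ)·[k]×²:
    [+0.98114 +0.17077 -0.09053]
    [-0.15671 +0.97701 +0.14456]
    [+0.11313 -0.12765 +0.98535]
t = (-0.2768, -0.1829, 1.3049) m
M0: Pc = R·M0+t = (-0.34933, -0.08143, +1.28335); u = 706.5·(-0.34933)/1.28335 + 302.6 = 110.2904, v = 591.2·(-0.08143)/1.28335 + 254.9 = 217.3867
M1: Pc = R·M1+t = (-0.17370, -0.10948, +1.30360); u = 706.5·(-0.17370)/1.30360 + 302.6 = 208.4594, v = 591.2·(-0.10948)/1.30360 + 254.9 = 205.2478
M2: Pc = R·M2+t = (-0.20427, -0.28437, +1.32645); u = 706.5·(-0.20427)/1.32645 + 302.6 = 193.7999, v = 591.2·(-0.28437)/1.32645 + 254.9 = 128.1570
M3: Pc = R·M3+t = (-0.37990, -0.25632, +1.30620); u = 706.5·(-0.37990)/1.30620 + 302.6 = 97.1209, v = 591.2·(-0.25632)/1.30620 + 254.9 = 138.8883

c0=(110.29, 217.39) c1=(208.46, 205.25) c2=(193.80, 128.16) c3=(97.12, 138.89)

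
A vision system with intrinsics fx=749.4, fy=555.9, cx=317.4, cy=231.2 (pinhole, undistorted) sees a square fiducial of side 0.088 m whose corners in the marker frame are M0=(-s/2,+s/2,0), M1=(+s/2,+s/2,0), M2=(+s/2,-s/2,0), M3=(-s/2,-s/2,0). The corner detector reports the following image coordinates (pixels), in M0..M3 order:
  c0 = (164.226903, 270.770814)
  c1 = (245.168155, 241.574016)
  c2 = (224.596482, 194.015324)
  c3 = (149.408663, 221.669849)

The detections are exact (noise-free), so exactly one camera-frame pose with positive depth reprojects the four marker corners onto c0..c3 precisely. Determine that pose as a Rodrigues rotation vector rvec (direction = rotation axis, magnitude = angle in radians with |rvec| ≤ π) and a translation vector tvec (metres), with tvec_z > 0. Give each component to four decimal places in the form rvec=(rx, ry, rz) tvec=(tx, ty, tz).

Intrinsics K: fx=749.4, fy=555.9, cx=317.4, cy=231.2
Marker side s = 0.088 m; corners in marker frame (Z=0):
  M0 = (-0.0440, +0.0440, 0)
  M1 = (+0.0440, +0.0440, 0)
  M2 = (+0.0440, -0.0440, 0)
  M3 = (-0.0440, -0.0440, 0)
Detected image corners:
  c0 = (164.226903, 270.770814) px
  c1 = (245.168155, 241.574016) px
  c2 = (224.596482, 194.015324) px
  c3 = (149.408663, 221.669849) px
Planar DLT: solve 8×8 A·h = b for H (H[2,2]=1):
  H  [+863.47108 +41.97823 +195.33719]
  H  [-349.31091 +360.96850 +231.21636]
  H  [-0.11467 -0.81152 +1.00000]
B = K⁻¹H; ‖b₁‖=1.338738, ‖b₂‖=1.338738; λ = 2/(‖b₁‖+‖b₂‖) = 0.746972, sign → tz>0 ⇒ λ=+0.746972
r₁ = λ·B[:,0] = (+0.89695,-0.43375,-0.08566); r₂ = λ·B[:,1] = (+0.29858,+0.73715,-0.60618)
r₃ = r₁×r₂ = (+0.32607,+0.51814,+0.79070); SVD([r₁ r₂ r₃]) → R = UVᵀ:
  R  [+0.89695 +0.29858 +0.32607]
  R  [-0.43375 +0.73715 +0.51814]
  R  [-0.08566 -0.60618 +0.79070]
t = (-0.12167, +0.00002, +0.74697) m
tr R = 2.424804; θ = arccos((tr R − 1)/2) = 0.777881 rad = 44.569°
axis k = ((R−Rᵀ)₃₂, (R−Rᵀ)₁₃, (R−Rᵀ)₂₁) / (2 sinθ) = (-0.801059, +0.293351, -0.521775)
rvec = θ·k = (-0.623129, +0.228192, -0.405879)

rvec=(-0.6231, 0.2282, -0.4059) tvec=(-0.1217, 0.0000, 0.7470)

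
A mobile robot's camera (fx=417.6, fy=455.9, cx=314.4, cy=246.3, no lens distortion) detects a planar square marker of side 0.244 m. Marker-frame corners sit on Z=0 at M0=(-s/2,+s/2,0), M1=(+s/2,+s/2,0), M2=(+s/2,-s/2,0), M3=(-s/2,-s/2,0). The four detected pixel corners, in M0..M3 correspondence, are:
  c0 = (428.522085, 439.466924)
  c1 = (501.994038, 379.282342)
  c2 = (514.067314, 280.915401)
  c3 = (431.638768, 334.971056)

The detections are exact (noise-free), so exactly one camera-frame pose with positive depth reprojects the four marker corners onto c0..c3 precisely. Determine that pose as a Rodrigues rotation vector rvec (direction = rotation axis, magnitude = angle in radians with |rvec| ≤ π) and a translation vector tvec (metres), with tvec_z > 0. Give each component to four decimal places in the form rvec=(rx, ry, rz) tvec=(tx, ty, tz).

Intrinsics K: fx=417.6, fy=455.9, cx=314.4, cy=246.3
Marker side s = 0.244 m; corners in marker frame (Z=0):
  M0 = (-0.1220, +0.1220, 0)
  M1 = (+0.1220, +0.1220, 0)
  M2 = (+0.1220, -0.1220, 0)
  M3 = (-0.1220, -0.1220, 0)
Detected image corners:
  c0 = (428.522085, 439.466924) px
  c1 = (501.994038, 379.282342) px
  c2 = (514.067314, 280.915401) px
  c3 = (431.638768, 334.971056) px
Planar DLT: solve 8×8 A·h = b for H (H[2,2]=1):
  H  [+572.80476 +213.33758 +471.39293]
  H  [-40.29321 +602.72762 +360.00910]
  H  [+0.54260 +0.52377 +1.00000]
B = K⁻¹H; ‖b₁‖=1.169457, ‖b₂‖=1.169457; λ = 2/(‖b₁‖+‖b₂‖) = 0.855097, sign → tz>0 ⇒ λ=+0.855097
r₁ = λ·B[:,0] = (+0.82359,-0.32624,+0.46398); r₂ = λ·B[:,1] = (+0.09964,+0.88852,+0.44788)
r₃ = r₁×r₂ = (-0.55837,-0.32263,+0.76429); SVD([r₁ r₂ r₃]) → R = UVᵀ:
  R  [+0.82359 +0.09964 -0.55837]
  R  [-0.32624 +0.88852 -0.32263]
  R  [+0.46398 +0.44788 +0.76429]
t = (+0.32147, +0.21328, +0.85510) m
tr R = 2.476397; θ = arccos((tr R − 1)/2) = 0.740401 rad = 42.422°
axis k = ((R−Rᵀ)₃₂, (R−Rᵀ)₁₃, (R−Rᵀ)₂₁) / (2 sinθ) = (+0.571103, -0.757759, -0.315663)
rvec = θ·k = (+0.422845, -0.561045, -0.233717)

rvec=(0.4228, -0.5610, -0.2337) tvec=(0.3215, 0.2133, 0.8551)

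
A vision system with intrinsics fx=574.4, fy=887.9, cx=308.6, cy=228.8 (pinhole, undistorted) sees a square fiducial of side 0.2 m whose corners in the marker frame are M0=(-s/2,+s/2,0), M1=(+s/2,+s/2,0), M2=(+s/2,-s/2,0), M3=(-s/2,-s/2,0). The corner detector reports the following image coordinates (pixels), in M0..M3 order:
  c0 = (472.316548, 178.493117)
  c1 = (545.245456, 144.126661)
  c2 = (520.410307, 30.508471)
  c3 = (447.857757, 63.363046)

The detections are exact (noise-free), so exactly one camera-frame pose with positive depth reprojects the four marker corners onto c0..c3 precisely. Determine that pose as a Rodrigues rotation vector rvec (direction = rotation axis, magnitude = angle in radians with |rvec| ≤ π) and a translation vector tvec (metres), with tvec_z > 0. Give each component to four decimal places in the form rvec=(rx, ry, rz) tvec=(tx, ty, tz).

Intrinsics K: fx=574.4, fy=887.9, cx=308.6, cy=228.8
Marker side s = 0.2 m; corners in marker frame (Z=0):
  M0 = (-0.1000, +0.1000, 0)
  M1 = (+0.1000, +0.1000, 0)
  M2 = (+0.1000, -0.1000, 0)
  M3 = (-0.1000, -0.1000, 0)
Detected image corners:
  c0 = (472.316548, 178.493117) px
  c1 = (545.245456, 144.126661) px
  c2 = (520.410307, 30.508471) px
  c3 = (447.857757, 63.363046) px
Planar DLT: solve 8×8 A·h = b for H (H[2,2]=1):
  H  [+390.10846 +101.44836 +496.59690]
  H  [-162.49720 +567.28018 +103.78241]
  H  [+0.05319 -0.04389 +1.00000]
B = K⁻¹H; ‖b₁‖=0.681749, ‖b₂‖=0.681749; λ = 2/(‖b₁‖+‖b₂‖) = 1.466816, sign → tz>0 ⇒ λ=+1.466816
r₁ = λ·B[:,0] = (+0.95428,-0.28855,+0.07803); r₂ = λ·B[:,1] = (+0.29365,+0.95374,-0.06438)
r₃ = r₁×r₂ = (-0.05584,+0.08435,+0.99487); SVD([r₁ r₂ r₃]) → R = UVᵀ:
  R  [+0.95428 +0.29365 -0.05584]
  R  [-0.28855 +0.95374 +0.08435]
  R  [+0.07803 -0.06438 +0.99487]
t = (+0.48008, -0.20653, +1.46682) m
tr R = 2.902890; θ = arccos((tr R − 1)/2) = 0.312899 rad = 17.928°
axis k = ((R−Rᵀ)₃₂, (R−Rᵀ)₁₃, (R−Rᵀ)₂₁) / (2 sinθ) = (-0.241600, -0.217443, -0.945700)
rvec = θ·k = (-0.075597, -0.068038, -0.295908)

rvec=(-0.0756, -0.0680, -0.2959) tvec=(0.4801, -0.2065, 1.4668)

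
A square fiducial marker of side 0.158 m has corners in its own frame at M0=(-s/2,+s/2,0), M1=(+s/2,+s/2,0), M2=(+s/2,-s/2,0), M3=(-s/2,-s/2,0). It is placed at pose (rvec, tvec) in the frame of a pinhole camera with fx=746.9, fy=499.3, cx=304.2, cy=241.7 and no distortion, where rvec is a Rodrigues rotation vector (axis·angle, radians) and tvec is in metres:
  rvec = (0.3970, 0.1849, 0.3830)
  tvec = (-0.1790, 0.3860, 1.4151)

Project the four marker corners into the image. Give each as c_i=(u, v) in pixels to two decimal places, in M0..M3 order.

Intrinsics K: fx=746.9, fy=499.3, cx=304.2, cy=241.7
Marker side s = 0.158 m; corners in marker frame (Z=0):
  M0 = (-0.0790, +0.0790, 0)
  M1 = (+0.0790, +0.0790, 0)
  M2 = (+0.0790, -0.0790, 0)
  M3 = (-0.0790, -0.0790, 0)
rvec = (0.3970, 0.1849, 0.3830), |rvec| = θ = 0.58180 rad = 33.334°
Rodrigues: sinθ=0.54952, 1−cosθ=0.16452; R = I + sinθ·[k]× + (1−cosθ)·[k]×²:
    [+0.91208 -0.32608 +0.24855]
    [+0.39744 +0.85209 -0.34056]
    [-0.10074 +0.40940 +0.90678]
t = (-0.1790, 0.3860, 1.4151) m
M0: Pc = R·M0+t = (-0.27681, +0.42192, +1.45540); u = 746.9·(-0.27681)/1.45540 + 304.2 = 162.1409, v = 499.3·(+0.42192)/1.45540 + 241.7 = 386.4462
M1: Pc = R·M1+t = (-0.13271, +0.48471, +1.43948); u = 746.9·(-0.13271)/1.43948 + 304.2 = 235.3436, v = 499.3·(+0.48471)/1.43948 + 241.7 = 409.8277
M2: Pc = R·M2+t = (-0.08119, +0.35008, +1.37480); u = 746.9·(-0.08119)/1.37480 + 304.2 = 260.0937, v = 499.3·(+0.35008)/1.37480 + 241.7 = 368.8429
M3: Pc = R·M3+t = (-0.22529, +0.28729, +1.39072); u = 746.9·(-0.22529)/1.39072 + 304.2 = 183.2030, v = 499.3·(+0.28729)/1.39072 + 241.7 = 344.8429

c0=(162.14, 386.45) c1=(235.34, 409.83) c2=(260.09, 368.84) c3=(183.20, 344.84)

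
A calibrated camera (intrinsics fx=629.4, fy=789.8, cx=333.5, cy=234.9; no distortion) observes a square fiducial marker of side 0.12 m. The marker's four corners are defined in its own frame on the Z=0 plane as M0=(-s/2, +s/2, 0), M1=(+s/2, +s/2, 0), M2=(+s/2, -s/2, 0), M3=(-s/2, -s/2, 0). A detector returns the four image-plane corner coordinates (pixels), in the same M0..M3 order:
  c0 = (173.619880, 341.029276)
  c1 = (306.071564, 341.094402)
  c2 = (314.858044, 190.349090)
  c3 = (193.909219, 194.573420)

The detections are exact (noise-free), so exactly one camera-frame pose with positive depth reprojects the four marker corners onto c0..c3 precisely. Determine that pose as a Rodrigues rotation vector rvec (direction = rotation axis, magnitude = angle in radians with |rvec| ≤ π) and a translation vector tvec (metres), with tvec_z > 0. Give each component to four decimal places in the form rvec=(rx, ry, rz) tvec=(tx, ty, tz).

Intrinsics K: fx=629.4, fy=789.8, cx=333.5, cy=234.9
Marker side s = 0.12 m; corners in marker frame (Z=0):
  M0 = (-0.0600, +0.0600, 0)
  M1 = (+0.0600, +0.0600, 0)
  M2 = (+0.0600, -0.0600, 0)
  M3 = (-0.0600, -0.0600, 0)
Detected image corners:
  c0 = (173.619880, 341.029276) px
  c1 = (306.071564, 341.094402) px
  c2 = (314.858044, 190.349090) px
  c3 = (193.909219, 194.573420) px
Planar DLT: solve 8×8 A·h = b for H (H[2,2]=1):
  H  [+991.41780 -315.96355 +246.50113]
  H  [-85.27322 +1028.54630 +263.27579]
  H  [-0.25154 -0.78543 +1.00000]
B = K⁻¹H; ‖b₁‖=1.727198, ‖b₂‖=1.727198; λ = 2/(‖b₁‖+‖b₂‖) = 0.578972, sign → tz>0 ⇒ λ=+0.578972
r₁ = λ·B[:,0] = (+0.98915,-0.01920,-0.14563); r₂ = λ·B[:,1] = (-0.04969,+0.88924,-0.45474)
r₃ = r₁×r₂ = (+0.13823,+0.45705,+0.87864); SVD([r₁ r₂ r₃]) → R = UVᵀ:
  R  [+0.98915 -0.04969 +0.13823]
  R  [-0.01920 +0.88924 +0.45705]
  R  [-0.14563 -0.45474 +0.87864]
t = (-0.08003, +0.02080, +0.57897) m
tr R = 2.757024; θ = arccos((tr R − 1)/2) = 0.498058 rad = 28.537°
axis k = ((R−Rᵀ)₃₂, (R−Rᵀ)₁₃, (R−Rᵀ)₂₁) / (2 sinθ) = (-0.954311, +0.297106, +0.031921)
rvec = θ·k = (-0.475302, +0.147976, +0.015898)

rvec=(-0.4753, 0.1480, 0.0159) tvec=(-0.0800, 0.0208, 0.5790)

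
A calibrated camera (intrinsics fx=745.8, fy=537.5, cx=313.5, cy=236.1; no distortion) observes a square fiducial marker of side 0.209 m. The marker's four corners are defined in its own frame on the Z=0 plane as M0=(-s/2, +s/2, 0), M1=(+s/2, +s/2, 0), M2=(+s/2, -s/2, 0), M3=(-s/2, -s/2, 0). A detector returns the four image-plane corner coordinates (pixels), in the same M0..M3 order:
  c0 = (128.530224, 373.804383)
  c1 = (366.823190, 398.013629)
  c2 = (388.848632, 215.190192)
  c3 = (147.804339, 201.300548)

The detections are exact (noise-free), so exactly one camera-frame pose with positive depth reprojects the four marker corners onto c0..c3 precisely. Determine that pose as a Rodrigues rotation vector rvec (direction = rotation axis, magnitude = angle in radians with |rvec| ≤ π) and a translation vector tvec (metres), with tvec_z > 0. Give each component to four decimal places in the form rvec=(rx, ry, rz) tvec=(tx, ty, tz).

rvec=(0.0117, 0.1786, 0.0862) tvec=(-0.0498, 0.0714, 0.6291)

Intrinsics K: fx=745.8, fy=537.5, cx=313.5, cy=236.1
Marker side s = 0.209 m; corners in marker frame (Z=0):
  M0 = (-0.1045, +0.1045, 0)
  M1 = (+0.1045, +0.1045, 0)
  M2 = (+0.1045, -0.1045, 0)
  M3 = (-0.1045, -0.1045, 0)
Detected image corners:
  c0 = (128.530224, 373.804383) px
  c1 = (366.823190, 398.013629) px
  c2 = (388.848632, 215.190192) px
  c3 = (147.804339, 201.300548) px
Planar DLT: solve 8×8 A·h = b for H (H[2,2]=1):
  H  [+1074.16601 -90.68925 +254.44697]
  H  [+7.68367 +858.45938 +297.08226]
  H  [-0.28121 +0.03070 +1.00000]
B = K⁻¹H; ‖b₁‖=1.589648, ‖b₂‖=1.589648; λ = 2/(‖b₁‖+‖b₂‖) = 0.629070, sign → tz>0 ⇒ λ=+0.629070
r₁ = λ·B[:,0] = (+0.98040,+0.08670,-0.17690); r₂ = λ·B[:,1] = (-0.08461,+0.99623,+0.01931)
r₃ = r₁×r₂ = (+0.17791,-0.00396,+0.98404); SVD([r₁ r₂ r₃]) → R = UVᵀ:
  R  [+0.98040 -0.08461 +0.17791]
  R  [+0.08670 +0.99623 -0.00396]
  R  [-0.17690 +0.01931 +0.98404]
t = (-0.04981, +0.07137, +0.62907) m
tr R = 2.960669; θ = arccos((tr R − 1)/2) = 0.198648 rad = 11.382°
axis k = ((R−Rᵀ)₃₂, (R−Rᵀ)₁₃, (R−Rᵀ)₂₁) / (2 sinθ) = (+0.058973, +0.898962, +0.434039)
rvec = θ·k = (+0.011715, +0.178577, +0.086221)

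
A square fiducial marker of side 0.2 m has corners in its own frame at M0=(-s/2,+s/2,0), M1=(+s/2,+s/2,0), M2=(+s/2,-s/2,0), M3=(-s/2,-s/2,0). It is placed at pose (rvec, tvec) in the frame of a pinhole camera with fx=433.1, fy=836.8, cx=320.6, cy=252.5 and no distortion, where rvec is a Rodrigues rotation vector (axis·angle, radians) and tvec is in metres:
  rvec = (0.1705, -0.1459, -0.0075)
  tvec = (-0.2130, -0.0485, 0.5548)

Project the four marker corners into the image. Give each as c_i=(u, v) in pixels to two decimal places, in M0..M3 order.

Intrinsics K: fx=433.1, fy=836.8, cx=320.6, cy=252.5
Marker side s = 0.2 m; corners in marker frame (Z=0):
  M0 = (-0.1000, +0.1000, 0)
  M1 = (+0.1000, +0.1000, 0)
  M2 = (+0.1000, -0.1000, 0)
  M3 = (-0.1000, -0.1000, 0)
rvec = (0.1705, -0.1459, -0.0075), |rvec| = θ = 0.22453 rad = 12.865°
Rodrigues: sinθ=0.22265, 1−cosθ=0.02510; R = I + sinθ·[k]× + (1−cosθ)·[k]×²:
    [+0.98937 -0.00495 -0.14531]
    [-0.01982 +0.98550 -0.16853]
    [+0.14404 +0.16962 +0.97493]
t = (-0.2130, -0.0485, 0.5548) m
M0: Pc = R·M0+t = (-0.31243, +0.05203, +0.55736); u = 433.1·(-0.31243)/0.55736 + 320.6 = 77.8216, v = 836.8·(+0.05203)/0.55736 + 252.5 = 330.6194
M1: Pc = R·M1+t = (-0.11456, +0.04807, +0.58617); u = 433.1·(-0.11456)/0.58617 + 320.6 = 235.9569, v = 836.8·(+0.04807)/0.58617 + 252.5 = 321.1203
M2: Pc = R·M2+t = (-0.11357, -0.14903, +0.55224); u = 433.1·(-0.11357)/0.55224 + 320.6 = 231.5337, v = 836.8·(-0.14903)/0.55224 + 252.5 = 26.6752
M3: Pc = R·M3+t = (-0.31144, -0.14507, +0.52343); u = 433.1·(-0.31144)/0.52343 + 320.6 = 62.9063, v = 836.8·(-0.14507)/0.52343 + 252.5 = 20.5846

c0=(77.82, 330.62) c1=(235.96, 321.12) c2=(231.53, 26.68) c3=(62.91, 20.58)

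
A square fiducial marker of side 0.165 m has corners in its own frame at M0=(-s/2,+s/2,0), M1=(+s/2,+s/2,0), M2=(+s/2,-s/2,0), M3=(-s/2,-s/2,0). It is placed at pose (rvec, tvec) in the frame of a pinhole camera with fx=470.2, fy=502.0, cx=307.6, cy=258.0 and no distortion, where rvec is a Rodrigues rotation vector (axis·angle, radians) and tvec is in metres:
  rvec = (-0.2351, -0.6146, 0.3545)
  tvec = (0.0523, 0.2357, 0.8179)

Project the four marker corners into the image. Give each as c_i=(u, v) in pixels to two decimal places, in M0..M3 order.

c0=(287.95, 444.89) c1=(360.60, 464.55) c2=(379.64, 367.01) c3=(313.78, 338.21)

Intrinsics K: fx=470.2, fy=502.0, cx=307.6, cy=258.0
Marker side s = 0.165 m; corners in marker frame (Z=0):
  M0 = (-0.0825, +0.0825, 0)
  M1 = (+0.0825, +0.0825, 0)
  M2 = (+0.0825, -0.0825, 0)
  M3 = (-0.0825, -0.0825, 0)
rvec = (-0.2351, -0.6146, 0.3545), |rvec| = θ = 0.74745 rad = 42.825°
Rodrigues: sinθ=0.67977, 1−cosθ=0.26657; R = I + sinθ·[k]× + (1−cosθ)·[k]×²:
    [+0.75980 -0.25346 -0.59872]
    [+0.39135 +0.91366 +0.10985]
    [+0.51918 -0.31777 +0.79339]
t = (0.0523, 0.2357, 0.8179) m
M0: Pc = R·M0+t = (-0.03129, +0.27879, +0.74885); u = 470.2·(-0.03129)/0.74885 + 307.6 = 287.9508, v = 502.0·(+0.27879)/0.74885 + 258.0 = 444.8905
M1: Pc = R·M1+t = (+0.09407, +0.34336, +0.83452); u = 470.2·(+0.09407)/0.83452 + 307.6 = 360.6047, v = 502.0·(+0.34336)/0.83452 + 258.0 = 464.5488
M2: Pc = R·M2+t = (+0.13589, +0.19261, +0.88695); u = 470.2·(+0.13589)/0.88695 + 307.6 = 379.6416, v = 502.0·(+0.19261)/0.88695 + 258.0 = 367.0138
M3: Pc = R·M3+t = (+0.01053, +0.12804, +0.80128); u = 470.2·(+0.01053)/0.80128 + 307.6 = 313.7771, v = 502.0·(+0.12804)/0.80128 + 258.0 = 338.2143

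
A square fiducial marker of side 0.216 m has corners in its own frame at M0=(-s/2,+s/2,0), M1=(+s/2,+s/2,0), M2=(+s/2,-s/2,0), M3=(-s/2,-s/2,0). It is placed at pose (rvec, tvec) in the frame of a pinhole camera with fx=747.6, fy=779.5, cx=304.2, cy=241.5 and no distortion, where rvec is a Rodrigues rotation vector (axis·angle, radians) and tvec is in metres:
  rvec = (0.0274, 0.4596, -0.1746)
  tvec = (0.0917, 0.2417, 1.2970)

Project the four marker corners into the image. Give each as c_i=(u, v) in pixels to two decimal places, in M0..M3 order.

Intrinsics K: fx=747.6, fy=779.5, cx=304.2, cy=241.5
Marker side s = 0.216 m; corners in marker frame (Z=0):
  M0 = (-0.1080, +0.1080, 0)
  M1 = (+0.1080, +0.1080, 0)
  M2 = (+0.1080, -0.1080, 0)
  M3 = (-0.1080, -0.1080, 0)
rvec = (0.0274, 0.4596, -0.1746), |rvec| = θ = 0.49241 rad = 28.213°
Rodrigues: sinθ=0.47275, 1−cosθ=0.11880; R = I + sinθ·[k]× + (1−cosθ)·[k]×²:
    [+0.88156 +0.17380 +0.43891]
    [-0.16146 +0.98470 -0.06562]
    [-0.44359 -0.01301 +0.89613]
t = (0.0917, 0.2417, 1.2970) m
M0: Pc = R·M0+t = (+0.01526, +0.36548, +1.34350); u = 747.6·(+0.01526)/1.34350 + 304.2 = 312.6923, v = 779.5·(+0.36548)/1.34350 + 241.5 = 453.5541
M1: Pc = R·M1+t = (+0.20568, +0.33061, +1.24769); u = 747.6·(+0.20568)/1.24769 + 304.2 = 427.4407, v = 779.5·(+0.33061)/1.24769 + 241.5 = 448.0504
M2: Pc = R·M2+t = (+0.16814, +0.11792, +1.25050); u = 747.6·(+0.16814)/1.25050 + 304.2 = 404.7203, v = 779.5·(+0.11792)/1.25050 + 241.5 = 315.0028
M3: Pc = R·M3+t = (-0.02228, +0.15279, +1.34631); u = 747.6·(-0.02228)/1.34631 + 304.2 = 291.8285, v = 779.5·(+0.15279)/1.34631 + 241.5 = 329.9639

c0=(312.69, 453.55) c1=(427.44, 448.05) c2=(404.72, 315.00) c3=(291.83, 329.96)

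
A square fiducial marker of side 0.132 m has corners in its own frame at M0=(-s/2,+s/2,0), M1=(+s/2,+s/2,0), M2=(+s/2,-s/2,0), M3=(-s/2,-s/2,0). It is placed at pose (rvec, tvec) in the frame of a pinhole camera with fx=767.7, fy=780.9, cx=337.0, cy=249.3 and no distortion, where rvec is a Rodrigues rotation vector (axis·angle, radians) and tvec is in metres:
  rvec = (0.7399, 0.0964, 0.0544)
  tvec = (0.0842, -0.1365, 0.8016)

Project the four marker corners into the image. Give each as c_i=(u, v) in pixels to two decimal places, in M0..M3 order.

Intrinsics K: fx=767.7, fy=780.9, cx=337.0, cy=249.3
Marker side s = 0.132 m; corners in marker frame (Z=0):
  M0 = (-0.0660, +0.0660, 0)
  M1 = (+0.0660, +0.0660, 0)
  M2 = (+0.0660, -0.0660, 0)
  M3 = (-0.0660, -0.0660, 0)
rvec = (0.7399, 0.0964, 0.0544), |rvec| = θ = 0.74813 rad = 42.865°
Rodrigues: sinθ=0.68027, 1−cosθ=0.26704; R = I + sinθ·[k]× + (1−cosθ)·[k]×²:
    [+0.99415 -0.01543 +0.10686]
    [+0.08350 +0.73739 -0.67028]
    [-0.06845 +0.67529 +0.73437]
t = (0.0842, -0.1365, 0.8016) m
M0: Pc = R·M0+t = (+0.01757, -0.09334, +0.85069); u = 767.7·(+0.01757)/0.85069 + 337.0 = 352.8534, v = 780.9·(-0.09334)/0.85069 + 249.3 = 163.6147
M1: Pc = R·M1+t = (+0.14880, -0.08232, +0.84165); u = 767.7·(+0.14880)/0.84165 + 337.0 = 472.7217, v = 780.9·(-0.08232)/0.84165 + 249.3 = 172.9207
M2: Pc = R·M2+t = (+0.15083, -0.17966, +0.75251); u = 767.7·(+0.15083)/0.75251 + 337.0 = 490.8769, v = 780.9·(-0.17966)/0.75251 + 249.3 = 62.8656
M3: Pc = R·M3+t = (+0.01960, -0.19068, +0.76155); u = 767.7·(+0.01960)/0.76155 + 337.0 = 356.7629, v = 780.9·(-0.19068)/0.76155 + 249.3 = 53.7761

c0=(352.85, 163.61) c1=(472.72, 172.92) c2=(490.88, 62.87) c3=(356.76, 53.78)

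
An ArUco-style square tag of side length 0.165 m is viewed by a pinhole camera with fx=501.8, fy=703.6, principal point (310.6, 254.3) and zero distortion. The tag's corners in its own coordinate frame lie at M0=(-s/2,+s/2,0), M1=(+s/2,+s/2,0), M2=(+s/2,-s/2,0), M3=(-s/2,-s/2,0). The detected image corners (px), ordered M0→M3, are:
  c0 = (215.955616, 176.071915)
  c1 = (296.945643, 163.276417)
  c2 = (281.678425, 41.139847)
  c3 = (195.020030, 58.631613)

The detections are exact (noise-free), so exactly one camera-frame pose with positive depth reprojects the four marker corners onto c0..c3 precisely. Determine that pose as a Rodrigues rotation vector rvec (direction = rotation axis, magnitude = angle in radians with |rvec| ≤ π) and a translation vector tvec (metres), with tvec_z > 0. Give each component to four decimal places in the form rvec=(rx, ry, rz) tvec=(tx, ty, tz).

rvec=(0.4535, 0.1496, -0.1261) tvec=(-0.1201, -0.1918, 0.9490)

Intrinsics K: fx=501.8, fy=703.6, cx=310.6, cy=254.3
Marker side s = 0.165 m; corners in marker frame (Z=0):
  M0 = (-0.0825, +0.0825, 0)
  M1 = (+0.0825, +0.0825, 0)
  M2 = (+0.0825, -0.0825, 0)
  M3 = (-0.0825, -0.0825, 0)
Detected image corners:
  c0 = (215.955616, 176.071915) px
  c1 = (296.945643, 163.276417) px
  c2 = (281.678425, 41.139847) px
  c3 = (195.020030, 58.631613) px
Planar DLT: solve 8×8 A·h = b for H (H[2,2]=1):
  H  [+462.64562 +221.01606 +247.10975]
  H  [-111.10694 +775.05684 +112.11099]
  H  [-0.18086 +0.44889 +1.00000]
B = K⁻¹H; ‖b₁‖=1.053688, ‖b₂‖=1.053688; λ = 2/(‖b₁‖+‖b₂‖) = 0.949048, sign → tz>0 ⇒ λ=+0.949048
r₁ = λ·B[:,0] = (+0.98124,-0.08783,-0.17164); r₂ = λ·B[:,1] = (+0.15431,+0.89146,+0.42601)
r₃ = r₁×r₂ = (+0.11559,-0.44451,+0.88829); SVD([r₁ r₂ r₃]) → R = UVᵀ:
  R  [+0.98124 +0.15431 +0.11559]
  R  [-0.08783 +0.89146 -0.44451]
  R  [-0.17164 +0.42601 +0.88829]
t = (-0.12008, -0.19179, +0.94905) m
tr R = 2.760981; θ = arccos((tr R − 1)/2) = 0.493900 rad = 28.298°
axis k = ((R−Rᵀ)₃₂, (R−Rᵀ)₁₃, (R−Rᵀ)₂₁) / (2 sinθ) = (+0.918148, +0.302950, -0.255392)
rvec = θ·k = (+0.453474, +0.149627, -0.126138)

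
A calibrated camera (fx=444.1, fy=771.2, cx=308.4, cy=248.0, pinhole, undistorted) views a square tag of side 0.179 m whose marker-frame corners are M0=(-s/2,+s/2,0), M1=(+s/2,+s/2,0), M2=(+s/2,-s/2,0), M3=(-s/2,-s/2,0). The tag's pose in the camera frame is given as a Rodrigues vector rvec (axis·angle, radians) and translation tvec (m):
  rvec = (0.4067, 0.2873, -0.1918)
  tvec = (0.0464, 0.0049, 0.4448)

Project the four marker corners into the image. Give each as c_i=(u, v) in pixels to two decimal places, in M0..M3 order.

c0=(293.96, 395.86) c1=(458.84, 375.58) c2=(434.52, 73.50) c3=(248.55, 135.05)

Intrinsics K: fx=444.1, fy=771.2, cx=308.4, cy=248.0
Marker side s = 0.179 m; corners in marker frame (Z=0):
  M0 = (-0.0895, +0.0895, 0)
  M1 = (+0.0895, +0.0895, 0)
  M2 = (+0.0895, -0.0895, 0)
  M3 = (-0.0895, -0.0895, 0)
rvec = (0.4067, 0.2873, -0.1918), |rvec| = θ = 0.53360 rad = 30.573°
Rodrigues: sinθ=0.50864, 1−cosθ=0.13902; R = I + sinθ·[k]× + (1−cosθ)·[k]×²:
    [+0.94174 +0.23988 +0.23577]
    [-0.12578 +0.90128 -0.41458]
    [-0.31194 +0.36077 +0.87894]
t = (0.0464, 0.0049, 0.4448) m
M0: Pc = R·M0+t = (-0.01642, +0.09682, +0.50501); u = 444.1·(-0.01642)/0.50501 + 308.4 = 293.9633, v = 771.2·(+0.09682)/0.50501 + 248.0 = 395.8568
M1: Pc = R·M1+t = (+0.15215, +0.07431, +0.44917); u = 444.1·(+0.15215)/0.44917 + 308.4 = 458.8371, v = 771.2·(+0.07431)/0.44917 + 248.0 = 375.5819
M2: Pc = R·M2+t = (+0.10922, -0.08702, +0.38459); u = 444.1·(+0.10922)/0.38459 + 308.4 = 434.5157, v = 771.2·(-0.08702)/0.38459 + 248.0 = 73.5006
M3: Pc = R·M3+t = (-0.05935, -0.06451, +0.44043); u = 444.1·(-0.05935)/0.44043 + 308.4 = 248.5510, v = 771.2·(-0.06451)/0.44043 + 248.0 = 135.0464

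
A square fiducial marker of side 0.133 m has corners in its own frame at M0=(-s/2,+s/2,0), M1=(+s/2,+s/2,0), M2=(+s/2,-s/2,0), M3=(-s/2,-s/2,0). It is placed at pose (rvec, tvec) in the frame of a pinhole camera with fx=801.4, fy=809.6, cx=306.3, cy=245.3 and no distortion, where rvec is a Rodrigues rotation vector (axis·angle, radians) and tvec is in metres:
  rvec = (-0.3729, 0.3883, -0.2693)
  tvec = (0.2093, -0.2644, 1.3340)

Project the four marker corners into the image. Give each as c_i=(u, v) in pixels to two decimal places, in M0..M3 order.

c0=(404.14, 133.64) c1=(481.24, 102.90) c2=(459.70, 36.45) c3=(386.24, 68.02)

Intrinsics K: fx=801.4, fy=809.6, cx=306.3, cy=245.3
Marker side s = 0.133 m; corners in marker frame (Z=0):
  M0 = (-0.0665, +0.0665, 0)
  M1 = (+0.0665, +0.0665, 0)
  M2 = (+0.0665, -0.0665, 0)
  M3 = (-0.0665, -0.0665, 0)
rvec = (-0.3729, 0.3883, -0.2693), |rvec| = θ = 0.60196 rad = 34.490°
Rodrigues: sinθ=0.56626, 1−cosθ=0.17577; R = I + sinθ·[k]× + (1−cosθ)·[k]×²:
    [+0.89168 +0.18309 +0.41398]
    [-0.32357 +0.89737 +0.30006]
    [-0.31656 -0.40151 +0.85941]
t = (0.2093, -0.2644, 1.3340) m
M0: Pc = R·M0+t = (+0.16218, -0.18321, +1.32835); u = 801.4·(+0.16218)/1.32835 + 306.3 = 404.1431, v = 809.6·(-0.18321)/1.32835 + 245.3 = 133.6389
M1: Pc = R·M1+t = (+0.28077, -0.22624, +1.28625); u = 801.4·(+0.28077)/1.28625 + 306.3 = 481.2358, v = 809.6·(-0.22624)/1.28625 + 245.3 = 102.8969
M2: Pc = R·M2+t = (+0.25642, -0.34559, +1.33965); u = 801.4·(+0.25642)/1.33965 + 306.3 = 459.6954, v = 809.6·(-0.34559)/1.33965 + 245.3 = 36.4458
M3: Pc = R·M3+t = (+0.13783, -0.30256, +1.38175); u = 801.4·(+0.13783)/1.38175 + 306.3 = 386.2385, v = 809.6·(-0.30256)/1.38175 + 245.3 = 68.0245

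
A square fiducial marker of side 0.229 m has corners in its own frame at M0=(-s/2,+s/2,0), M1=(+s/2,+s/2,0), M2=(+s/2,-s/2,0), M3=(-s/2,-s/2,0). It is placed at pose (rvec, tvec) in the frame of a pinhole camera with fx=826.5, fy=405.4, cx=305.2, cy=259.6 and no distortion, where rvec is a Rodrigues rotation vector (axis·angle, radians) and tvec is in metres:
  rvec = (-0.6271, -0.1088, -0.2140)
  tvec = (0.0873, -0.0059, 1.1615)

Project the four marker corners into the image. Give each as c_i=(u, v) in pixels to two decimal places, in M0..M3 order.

c0=(307.07, 298.49) c1=(472.02, 283.39) c2=(419.43, 222.13) c3=(270.65, 233.67)

Intrinsics K: fx=826.5, fy=405.4, cx=305.2, cy=259.6
Marker side s = 0.229 m; corners in marker frame (Z=0):
  M0 = (-0.1145, +0.1145, 0)
  M1 = (+0.1145, +0.1145, 0)
  M2 = (+0.1145, -0.1145, 0)
  M3 = (-0.1145, -0.1145, 0)
rvec = (-0.6271, -0.1088, -0.2140), |rvec| = θ = 0.67148 rad = 38.473°
Rodrigues: sinθ=0.62215, 1−cosθ=0.21710; R = I + sinθ·[k]× + (1−cosθ)·[k]×²:
    [+0.97225 +0.23113 -0.03619]
    [-0.16543 +0.78860 +0.59224]
    [+0.16542 -0.56982 +0.80495]
t = (0.0873, -0.0059, 1.1615) m
M0: Pc = R·M0+t = (+0.00244, +0.10334, +1.07732); u = 826.5·(+0.00244)/1.07732 + 305.2 = 307.0732, v = 405.4·(+0.10334)/1.07732 + 259.6 = 298.4859
M1: Pc = R·M1+t = (+0.22509, +0.06545, +1.11520); u = 826.5·(+0.22509)/1.11520 + 305.2 = 472.0174, v = 405.4·(+0.06545)/1.11520 + 259.6 = 283.3939
M2: Pc = R·M2+t = (+0.17216, -0.11514, +1.24568); u = 826.5·(+0.17216)/1.24568 + 305.2 = 419.4255, v = 405.4·(-0.11514)/1.24568 + 259.6 = 222.1298
M3: Pc = R·M3+t = (-0.05049, -0.07725, +1.20780); u = 826.5·(-0.05049)/1.20780 + 305.2 = 270.6518, v = 405.4·(-0.07725)/1.20780 + 259.6 = 233.6698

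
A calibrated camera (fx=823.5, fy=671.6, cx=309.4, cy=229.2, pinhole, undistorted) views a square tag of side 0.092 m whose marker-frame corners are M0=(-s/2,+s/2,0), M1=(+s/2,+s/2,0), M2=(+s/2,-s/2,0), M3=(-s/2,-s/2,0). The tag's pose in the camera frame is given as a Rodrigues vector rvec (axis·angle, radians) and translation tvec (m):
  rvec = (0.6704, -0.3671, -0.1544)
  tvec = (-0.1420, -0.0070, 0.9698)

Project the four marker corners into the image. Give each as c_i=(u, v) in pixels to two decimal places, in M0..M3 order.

c0=(156.12, 256.75) c1=(229.28, 240.40) c2=(222.63, 190.86) c3=(144.70, 206.85)

Intrinsics K: fx=823.5, fy=671.6, cx=309.4, cy=229.2
Marker side s = 0.092 m; corners in marker frame (Z=0):
  M0 = (-0.0460, +0.0460, 0)
  M1 = (+0.0460, +0.0460, 0)
  M2 = (+0.0460, -0.0460, 0)
  M3 = (-0.0460, -0.0460, 0)
rvec = (0.6704, -0.3671, -0.1544), |rvec| = θ = 0.77977 rad = 44.677°
Rodrigues: sinθ=0.70311, 1−cosθ=0.28892; R = I + sinθ·[k]× + (1−cosθ)·[k]×²:
    [+0.92464 +0.02228 -0.38020]
    [-0.25616 +0.77511 -0.57756]
    [+0.28183 +0.63143 +0.72240]
t = (-0.1420, -0.0070, 0.9698) m
M0: Pc = R·M0+t = (-0.18351, +0.04044, +0.98588); u = 823.5·(-0.18351)/0.98588 + 309.4 = 156.1167, v = 671.6·(+0.04044)/0.98588 + 229.2 = 256.7476
M1: Pc = R·M1+t = (-0.09844, +0.01687, +1.01181); u = 823.5·(-0.09844)/1.01181 + 309.4 = 229.2794, v = 671.6·(+0.01687)/1.01181 + 229.2 = 240.3987
M2: Pc = R·M2+t = (-0.10049, -0.05444, +0.95372); u = 823.5·(-0.10049)/0.95372 + 309.4 = 222.6293, v = 671.6·(-0.05444)/0.95372 + 229.2 = 190.8647
M3: Pc = R·M3+t = (-0.18556, -0.03087, +0.92779); u = 823.5·(-0.18556)/0.92779 + 309.4 = 144.6999, v = 671.6·(-0.03087)/0.92779 + 229.2 = 206.8529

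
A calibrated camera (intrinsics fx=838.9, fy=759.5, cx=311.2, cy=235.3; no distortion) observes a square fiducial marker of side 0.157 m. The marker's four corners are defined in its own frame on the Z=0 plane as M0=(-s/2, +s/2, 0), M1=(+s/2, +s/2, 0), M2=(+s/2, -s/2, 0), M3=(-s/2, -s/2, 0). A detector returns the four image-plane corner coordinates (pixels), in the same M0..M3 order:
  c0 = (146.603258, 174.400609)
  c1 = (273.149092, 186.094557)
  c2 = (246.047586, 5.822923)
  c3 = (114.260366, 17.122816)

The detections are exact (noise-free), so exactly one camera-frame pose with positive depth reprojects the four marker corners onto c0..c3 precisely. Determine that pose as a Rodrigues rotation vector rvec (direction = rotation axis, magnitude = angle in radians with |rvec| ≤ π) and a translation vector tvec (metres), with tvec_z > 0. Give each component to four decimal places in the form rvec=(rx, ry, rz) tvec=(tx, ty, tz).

Intrinsics K: fx=838.9, fy=759.5, cx=311.2, cy=235.3
Marker side s = 0.157 m; corners in marker frame (Z=0):
  M0 = (-0.0785, +0.0785, 0)
  M1 = (+0.0785, +0.0785, 0)
  M2 = (+0.0785, -0.0785, 0)
  M3 = (-0.0785, -0.0785, 0)
Detected image corners:
  c0 = (146.603258, 174.400609) px
  c1 = (273.149092, 186.094557) px
  c2 = (246.047586, 5.822923) px
  c3 = (114.260366, 17.122816) px
Planar DLT: solve 8×8 A·h = b for H (H[2,2]=1):
  H  [+652.78374 +279.81981 +191.14757]
  H  [-79.34661 +1113.93618 +98.88925]
  H  [-0.86830 +0.45827 +1.00000]
B = K⁻¹H; ‖b₁‖=1.411232, ‖b₂‖=1.411232; λ = 2/(‖b₁‖+‖b₂‖) = 0.708601, sign → tz>0 ⇒ λ=+0.708601
r₁ = λ·B[:,0] = (+0.77964,+0.11659,-0.61528); r₂ = λ·B[:,1] = (+0.11590,+0.93868,+0.32473)
r₃ = r₁×r₂ = (+0.61541,-0.32448,+0.71832); SVD([r₁ r₂ r₃]) → R = UVᵀ:
  R  [+0.77964 +0.11590 +0.61541]
  R  [+0.11659 +0.93868 -0.32448]
  R  [-0.61528 +0.32473 +0.71832]
t = (-0.10141, -0.12727, +0.70860) m
tr R = 2.436637; θ = arccos((tr R − 1)/2) = 0.769414 rad = 44.084°
axis k = ((R−Rᵀ)₃₂, (R−Rᵀ)₁₃, (R−Rᵀ)₂₁) / (2 sinθ) = (+0.466575, +0.884482, +0.000499)
rvec = θ·k = (+0.358989, +0.680533, +0.000384)

rvec=(0.3590, 0.6805, 0.0004) tvec=(-0.1014, -0.1273, 0.7086)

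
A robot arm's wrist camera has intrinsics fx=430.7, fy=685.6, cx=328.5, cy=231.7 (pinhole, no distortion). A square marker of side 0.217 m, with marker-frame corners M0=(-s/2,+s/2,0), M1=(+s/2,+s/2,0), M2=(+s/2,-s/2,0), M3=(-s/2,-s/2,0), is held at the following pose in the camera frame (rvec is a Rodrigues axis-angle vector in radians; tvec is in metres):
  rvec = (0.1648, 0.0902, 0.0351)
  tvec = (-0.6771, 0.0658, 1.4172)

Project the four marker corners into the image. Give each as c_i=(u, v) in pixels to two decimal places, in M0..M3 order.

Intrinsics K: fx=430.7, fy=685.6, cx=328.5, cy=231.7
Marker side s = 0.217 m; corners in marker frame (Z=0):
  M0 = (-0.1085, +0.1085, 0)
  M1 = (+0.1085, +0.1085, 0)
  M2 = (+0.1085, -0.1085, 0)
  M3 = (-0.1085, -0.1085, 0)
rvec = (0.1648, 0.0902, 0.0351), |rvec| = θ = 0.19112 rad = 10.950°
Rodrigues: sinθ=0.18996, 1−cosθ=0.01821; R = I + sinθ·[k]× + (1−cosθ)·[k]×²:
    [+0.99533 -0.02748 +0.09254]
    [+0.04230 +0.98585 -0.16222]
    [-0.08677 +0.16538 +0.98241]
t = (-0.6771, 0.0658, 1.4172) m
M0: Pc = R·M0+t = (-0.78807, +0.16818, +1.44456); u = 430.7·(-0.78807)/1.44456 + 328.5 = 93.5328, v = 685.6·(+0.16818)/1.44456 + 231.7 = 311.5175
M1: Pc = R·M1+t = (-0.57209, +0.17735, +1.42573); u = 430.7·(-0.57209)/1.42573 + 328.5 = 155.6774, v = 685.6·(+0.17735)/1.42573 + 231.7 = 316.9853
M2: Pc = R·M2+t = (-0.56613, -0.03658, +1.38984); u = 430.7·(-0.56613)/1.38984 + 328.5 = 153.0627, v = 685.6·(-0.03658)/1.38984 + 231.7 = 213.6577
M3: Pc = R·M3+t = (-0.78211, -0.04575, +1.40867); u = 430.7·(-0.78211)/1.40867 + 328.5 = 89.3699, v = 685.6·(-0.04575)/1.40867 + 231.7 = 209.4317

c0=(93.53, 311.52) c1=(155.68, 316.99) c2=(153.06, 213.66) c3=(89.37, 209.43)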